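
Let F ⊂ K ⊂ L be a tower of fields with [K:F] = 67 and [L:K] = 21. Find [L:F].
[L:F] = 1407

The tower law says that for any tower of field extensions F ⊂ K ⊂ L with finite degrees, [L:F] = [L:K] · [K:F]. Here this gives [L:F] = 21 · 67 = 1407.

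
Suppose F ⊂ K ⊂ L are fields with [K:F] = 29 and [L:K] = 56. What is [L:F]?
[L:F] = 1624

The tower law says that for any tower of field extensions F ⊂ K ⊂ L with finite degrees, [L:F] = [L:K] · [K:F]. Here this gives [L:F] = 56 · 29 = 1624.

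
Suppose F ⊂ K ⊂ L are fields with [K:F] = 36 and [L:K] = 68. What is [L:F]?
[L:F] = 2448

The tower law says that for any tower of field extensions F ⊂ K ⊂ L with finite degrees, [L:F] = [L:K] · [K:F]. Here this gives [L:F] = 68 · 36 = 2448.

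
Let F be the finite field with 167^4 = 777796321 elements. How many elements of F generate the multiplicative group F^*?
There are φ(777796320) = 175577088 primitive elements

F_q^* is cyclic of order q - 1 = 777796320. A cyclic group of order m has exactly φ(m) generators. Here m = 777796320 = 2^5 · 3 · 5 · 7 · 83 · 2789, so the number of primitive elements is φ(777796320) = 175577088.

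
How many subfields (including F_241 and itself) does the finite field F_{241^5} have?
F_{241^5} has 2 subfields

The subfields of F_{p^n} are exactly the fields F_{p^d} for d | n (each is the fixed field of the unique index-d subgroup of Gal(F_{p^n}/F_p) ≅ Z/nZ). The divisors of n = 5 are {1, 5}, giving 2 subfields: F_{241^1}, F_{241^5}.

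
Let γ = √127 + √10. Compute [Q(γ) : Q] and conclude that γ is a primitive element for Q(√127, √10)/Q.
[Q(γ) : Q] = 4 (equivalently, Q(γ) = Q(√127, √10))

Obviously Q(γ) ⊆ Q(√127, √10), and [Q(√127, √10):Q] = 4 (since 127, 10 are distinct squarefree integers > 1 with 1270 not a perfect square). To show equality we compute the minimal polynomial of γ. From γ = √127 + √10: γ^2 = 127 + 2√(1270) + 10 = 137 + 2√(1270), so γ^2 - 137 = 2√(1270); squaring, (γ^2 - 137)^2 = 4·1270, i.e. γ^4 - 274γ^2 + 18769 - 5080 = 0, i.e. γ^4 - 274γ^2 + 13689 = 0. So γ is a root of x^4 - 274x^2 + 13689. This polynomial is irreducible over Q: it has no rational root (each ±√127 ± √10 is irrational), and any factorization into two quadratics over Q would force √(1270) ∈ Q (pairing opposite roots) or √127, √10 ∈ Q (other pairings), all impossible. Hence [Q(γ):Q] = 4 = [Q(√127, √10):Q], so Q(γ) = Q(√127, √10).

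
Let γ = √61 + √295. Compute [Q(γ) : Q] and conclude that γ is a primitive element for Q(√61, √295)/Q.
[Q(γ) : Q] = 4 (equivalently, Q(γ) = Q(√61, √295))

Obviously Q(γ) ⊆ Q(√61, √295), and [Q(√61, √295):Q] = 4 (since 61, 295 are distinct squarefree integers > 1 with 17995 not a perfect square). To show equality we compute the minimal polynomial of γ. From γ = √61 + √295: γ^2 = 61 + 2√(17995) + 295 = 356 + 2√(17995), so γ^2 - 356 = 2√(17995); squaring, (γ^2 - 356)^2 = 4·17995, i.e. γ^4 - 712γ^2 + 126736 - 71980 = 0, i.e. γ^4 - 712γ^2 + 54756 = 0. So γ is a root of x^4 - 712x^2 + 54756. This polynomial is irreducible over Q: it has no rational root (each ±√61 ± √295 is irrational), and any factorization into two quadratics over Q would force √(17995) ∈ Q (pairing opposite roots) or √61, √295 ∈ Q (other pairings), all impossible. Hence [Q(γ):Q] = 4 = [Q(√61, √295):Q], so Q(γ) = Q(√61, √295).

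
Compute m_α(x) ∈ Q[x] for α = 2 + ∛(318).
m_α(x) = x^3 - 6x^2 + 12x - 326

Set β = α - 2 = ∛(318), so β^3 = 318. Then (α - 2)^3 - 318 = 0, i.e. α is a root of g(x) = (x - 2)^3 - 318 = x^3 - 6x^2 + 12x - 326. Since g(x) = h(x - 2) where h(x) = x^3 - 318, and h is irreducible over Q (because 318 is not a perfect cube, so h has no rational root, and a monic cubic with no rational root is irreducible), g is also irreducible (irreducibility is preserved under the substitution x → x - 2). Hence m_α(x) = x^3 - 6x^2 + 12x - 326.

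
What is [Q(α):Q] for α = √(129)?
[Q(α):Q] = 2

[Q(α):Q] equals the degree of the minimal polynomial of α. Here α^2 = 129 and x^2 - 129 is irreducible (d = 129 is squarefree, ≠ 1, hence not a square), so deg(m_α) = 2. Thus [Q(α):Q] = 2.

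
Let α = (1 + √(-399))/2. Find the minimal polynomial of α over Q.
m_α(x) = x^2 - x + 100

From 2α - 1 = √(-399), squaring gives (2α - 1)^2 = -399, i.e. 4α^2 - 4α + 1 = -399, so α^2 - α + (1 + 399)/4 = 0. Since -399 ≡ 1 (mod 4), (1 + 399)/4 = 100 ∈ Z. The polynomial x^2 - x + 100 has discriminant 1 - 4·(100) = -399, which is not a perfect square in Q (d = -399 is squarefree and ≠ 1), so x^2 - x + 100 is irreducible over Q. It is the minimal polynomial of α.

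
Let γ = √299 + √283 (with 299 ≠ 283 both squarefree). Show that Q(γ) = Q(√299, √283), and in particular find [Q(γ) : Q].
[Q(γ) : Q] = 4 (equivalently, Q(γ) = Q(√299, √283))

Obviously Q(γ) ⊆ Q(√299, √283), and [Q(√299, √283):Q] = 4 (since 299, 283 are distinct squarefree integers > 1 with 84617 not a perfect square). To show equality we compute the minimal polynomial of γ. From γ = √299 + √283: γ^2 = 299 + 2√(84617) + 283 = 582 + 2√(84617), so γ^2 - 582 = 2√(84617); squaring, (γ^2 - 582)^2 = 4·84617, i.e. γ^4 - 1164γ^2 + 338724 - 338468 = 0, i.e. γ^4 - 1164γ^2 + 256 = 0. So γ is a root of x^4 - 1164x^2 + 256. This polynomial is irreducible over Q: it has no rational root (each ±√299 ± √283 is irrational), and any factorization into two quadratics over Q would force √(84617) ∈ Q (pairing opposite roots) or √299, √283 ∈ Q (other pairings), all impossible. Hence [Q(γ):Q] = 4 = [Q(√299, √283):Q], so Q(γ) = Q(√299, √283).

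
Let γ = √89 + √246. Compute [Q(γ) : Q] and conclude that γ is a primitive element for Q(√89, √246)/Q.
[Q(γ) : Q] = 4 (equivalently, Q(γ) = Q(√89, √246))

Obviously Q(γ) ⊆ Q(√89, √246), and [Q(√89, √246):Q] = 4 (since 89, 246 are distinct squarefree integers > 1 with 21894 not a perfect square). To show equality we compute the minimal polynomial of γ. From γ = √89 + √246: γ^2 = 89 + 2√(21894) + 246 = 335 + 2√(21894), so γ^2 - 335 = 2√(21894); squaring, (γ^2 - 335)^2 = 4·21894, i.e. γ^4 - 670γ^2 + 112225 - 87576 = 0, i.e. γ^4 - 670γ^2 + 24649 = 0. So γ is a root of x^4 - 670x^2 + 24649. This polynomial is irreducible over Q: it has no rational root (each ±√89 ± √246 is irrational), and any factorization into two quadratics over Q would force √(21894) ∈ Q (pairing opposite roots) or √89, √246 ∈ Q (other pairings), all impossible. Hence [Q(γ):Q] = 4 = [Q(√89, √246):Q], so Q(γ) = Q(√89, √246).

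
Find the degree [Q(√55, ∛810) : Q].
[Q(√55, ∛810) : Q] = 6

Let L = Q(√55, ∛810). Since Q(√55) ⊂ L and [Q(√55):Q] = 2, the tower law gives 2 | [L:Q]. Likewise Q(∛810) ⊂ L with [Q(∛810):Q] = 3 (because 810 is not a perfect cube), so 3 | [L:Q]. As gcd(2,3) = 1, [L:Q] is divisible by 6. Conversely L is generated over Q by √55 and ∛810, so [L:Q] ≤ 2·3 = 6. Therefore [Q(√55, ∛810) : Q] = 6.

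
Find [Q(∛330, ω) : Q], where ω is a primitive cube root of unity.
[Q(∛330, ω) : Q] = 6

[Q(∛330):Q] = 3 (min poly x^3 - 330, irreducible since 330 is not a perfect cube). [Q(ω):Q] = 2 (min poly x^2 + x + 1). Since Q(∛330) ⊂ R and ω ∉ R, we have ω ∉ Q(∛330), so x^2 + x + 1 remains irreducible over Q(∛330) and [Q(∛330, ω) : Q(∛330)] = 2. By the tower law, [Q(∛330, ω) : Q] = 3 · 2 = 6. (In fact Q(∛330, ω) is the splitting field of x^3 - 330 over Q.)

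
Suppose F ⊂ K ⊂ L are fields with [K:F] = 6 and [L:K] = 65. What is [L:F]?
[L:F] = 390

The tower law says that for any tower of field extensions F ⊂ K ⊂ L with finite degrees, [L:F] = [L:K] · [K:F]. Here this gives [L:F] = 65 · 6 = 390.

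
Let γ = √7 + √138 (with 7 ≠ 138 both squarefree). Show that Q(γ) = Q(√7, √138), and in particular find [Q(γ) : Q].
[Q(γ) : Q] = 4 (equivalently, Q(γ) = Q(√7, √138))

Obviously Q(γ) ⊆ Q(√7, √138), and [Q(√7, √138):Q] = 4 (since 7, 138 are distinct squarefree integers > 1 with 966 not a perfect square). To show equality we compute the minimal polynomial of γ. From γ = √7 + √138: γ^2 = 7 + 2√(966) + 138 = 145 + 2√(966), so γ^2 - 145 = 2√(966); squaring, (γ^2 - 145)^2 = 4·966, i.e. γ^4 - 290γ^2 + 21025 - 3864 = 0, i.e. γ^4 - 290γ^2 + 17161 = 0. So γ is a root of x^4 - 290x^2 + 17161. This polynomial is irreducible over Q: it has no rational root (each ±√7 ± √138 is irrational), and any factorization into two quadratics over Q would force √(966) ∈ Q (pairing opposite roots) or √7, √138 ∈ Q (other pairings), all impossible. Hence [Q(γ):Q] = 4 = [Q(√7, √138):Q], so Q(γ) = Q(√7, √138).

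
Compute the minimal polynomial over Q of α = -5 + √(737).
m_α(x) = x^2 + 10x - 712

From α + 5 = √(737), squaring gives (α + 5)^2 = 737, i.e. α^2 + 10α + 25 = 737, so α^2 + 10α - 712 = 0. The discriminant of x^2 + 10x - 712 is (10)^2 - 4·(-712) = 100 + 2848 = 2948, and 4·(737) is not a perfect square in Q since 737 is squarefree and ≠ 1. Hence x^2 + 10x - 712 is irreducible over Q and is the minimal polynomial of α.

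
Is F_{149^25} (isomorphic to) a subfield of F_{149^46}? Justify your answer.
No: F_{149^25} is not a subfield of F_{149^46}

F_{p^m} embeds in F_{p^n} iff m | n. Here 25 ∤ 46 (since 46 = 1·25 + 21 with remainder 21 ≠ 0), so F_{149^25} is not a subfield of F_{149^46}. Equivalently: if it were, the tower law would give 25 = [F_{149^25}:F_149] dividing [F_{149^46}:F_149] = 46, contradiction.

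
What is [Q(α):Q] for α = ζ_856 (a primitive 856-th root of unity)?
[Q(α):Q] = 424

The minimal polynomial of ζ_856 over Q is the 856-th cyclotomic polynomial Φ_856(x), which is irreducible over Q and has degree φ(856) = 424. Hence [Q(α):Q] = φ(856) = 424.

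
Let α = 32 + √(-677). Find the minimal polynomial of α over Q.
m_α(x) = x^2 - 64x + 1701

From α - 32 = √(-677), squaring gives (α - 32)^2 = -677, i.e. α^2 - 64α + 1024 = -677, so α^2 - 64α + 1701 = 0. The discriminant of x^2 - 64x + 1701 is (-64)^2 - 4·(1701) = 4096 - 6804 = -2708, and 4·(-677) is not a perfect square in Q since -677 is squarefree and ≠ 1. Hence x^2 - 64x + 1701 is irreducible over Q and is the minimal polynomial of α.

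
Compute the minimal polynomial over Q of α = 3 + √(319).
m_α(x) = x^2 - 6x - 310

From α - 3 = √(319), squaring gives (α - 3)^2 = 319, i.e. α^2 - 6α + 9 = 319, so α^2 - 6α - 310 = 0. The discriminant of x^2 - 6x - 310 is (-6)^2 - 4·(-310) = 36 + 1240 = 1276, and 4·(319) is not a perfect square in Q since 319 is squarefree and ≠ 1. Hence x^2 - 6x - 310 is irreducible over Q and is the minimal polynomial of α.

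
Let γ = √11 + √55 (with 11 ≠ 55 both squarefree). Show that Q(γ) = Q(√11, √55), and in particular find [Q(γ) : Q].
[Q(γ) : Q] = 4 (equivalently, Q(γ) = Q(√11, √55))

Obviously Q(γ) ⊆ Q(√11, √55), and [Q(√11, √55):Q] = 4 (since 11, 55 are distinct squarefree integers > 1 with 605 not a perfect square). To show equality we compute the minimal polynomial of γ. From γ = √11 + √55: γ^2 = 11 + 2√(605) + 55 = 66 + 2√(605), so γ^2 - 66 = 2√(605); squaring, (γ^2 - 66)^2 = 4·605, i.e. γ^4 - 132γ^2 + 4356 - 2420 = 0, i.e. γ^4 - 132γ^2 + 1936 = 0. So γ is a root of x^4 - 132x^2 + 1936. This polynomial is irreducible over Q: it has no rational root (each ±√11 ± √55 is irrational), and any factorization into two quadratics over Q would force √(605) ∈ Q (pairing opposite roots) or √11, √55 ∈ Q (other pairings), all impossible. Hence [Q(γ):Q] = 4 = [Q(√11, √55):Q], so Q(γ) = Q(√11, √55).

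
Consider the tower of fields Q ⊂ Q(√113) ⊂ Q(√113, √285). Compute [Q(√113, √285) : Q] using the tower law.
[Q(√113, √285) : Q] = 4

[Q(√113):Q] = 2 (min poly x^2 - 113, irreducible since 113 is squarefree > 1). For the top step, suppose √285 ∈ Q(√113), say √285 = c + d√113 with c, d ∈ Q. Squaring: 285 = c^2 + 113d^2 + 2cd√113. Since √113 ∉ Q this forces 2cd = 0. If d = 0 then √285 = c ∈ Q, contradicting 285 squarefree > 1. If c = 0 then 285 = 113d^2, so 113·285 = (113d)^2 is a perfect square in Q — but 113·285 = 32205 is not a perfect square (since 113 and 285 are distinct squarefree integers). Contradiction. Hence √285 ∉ Q(√113), so x^2 - 285 stays irreducible over Q(√113) and [Q(√113, √285) : Q(√113)] = 2. By the tower law, [Q(√113, √285) : Q] = 2 · 2 = 4.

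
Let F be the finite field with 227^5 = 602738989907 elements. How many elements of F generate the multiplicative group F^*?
There are φ(602738989906) = 298702508160 primitive elements

F_q^* is cyclic of order q - 1 = 602738989906. A cyclic group of order m has exactly φ(m) generators. Here m = 602738989906 = 2 · 113 · 2666986681, so the number of primitive elements is φ(602738989906) = 298702508160.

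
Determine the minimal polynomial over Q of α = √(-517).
m_α(x) = x^2 + 517

α satisfies α^2 + 517 = 0, so x^2 + 517 annihilates α. Since d = -517 is squarefree and ≠ 1, it is not a perfect square in Q, so x^2 + 517 has no rational root and is therefore irreducible over Q (a degree-2 polynomial over a field is irreducible iff it has no root). Hence m_α(x) = x^2 + 517.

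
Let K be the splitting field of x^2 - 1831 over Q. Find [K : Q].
[K : Q] = 2

f(x) = x^2 - 1831 factors as (x - √1831)(x + √1831). The splitting field is K = Q(√1831). Since 1831 is squarefree and > 1, it is not a perfect square, so x^2 - 1831 is irreducible over Q and [Q(√1831) : Q] = 2. Hence [K : Q] = 2.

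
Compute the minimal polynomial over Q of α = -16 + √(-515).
m_α(x) = x^2 + 32x + 771

From α + 16 = √(-515), squaring gives (α + 16)^2 = -515, i.e. α^2 + 32α + 256 = -515, so α^2 + 32α + 771 = 0. The discriminant of x^2 + 32x + 771 is (32)^2 - 4·(771) = 1024 - 3084 = -2060, and 4·(-515) is not a perfect square in Q since -515 is squarefree and ≠ 1. Hence x^2 + 32x + 771 is irreducible over Q and is the minimal polynomial of α.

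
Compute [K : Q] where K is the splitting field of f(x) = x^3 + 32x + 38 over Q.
[K : Q] = 6

By the rational root test, any rational root of the monic integer polynomial f(x) = x^3 + 32x + 38 must be an integer dividing the constant term 38, i.e. one of ±{1, 2, 19, 38}. Evaluating: f(1) = 71, f(-1) = 5, f(2) = 110, f(-2) = -34, f(19) = 7505, f(-19) = -7429, f(38) = 56126, f(-38) = -56050; none is 0, so f has no rational root and is therefore irreducible over Q (a cubic with no linear factor over a field is irreducible). For an irreducible cubic, the Galois group is A_3 or S_3 according as the discriminant disc(f) = -4a^3 - 27b^2 = -4·(32)^3 - 27·(38)^2 = -170060 is or is not a square in Q. Here disc(f) = -170060 is not a perfect square in Q, so the Galois group of f over Q is not contained in A_3 and must be all of S_3. The splitting field has degree |S_3| = 6 over Q, so [K : Q] = 6.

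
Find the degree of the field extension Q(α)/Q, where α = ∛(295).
[Q(α):Q] = 3

The minimal polynomial of α is x^3 - 295, irreducible over Q since 295 is not a perfect cube (so x^3 - 295 has no rational root). Hence [Q(α):Q] = deg(m_α) = 3.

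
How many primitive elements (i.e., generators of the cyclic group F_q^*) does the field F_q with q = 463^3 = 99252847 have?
There are φ(99252846) = 24416640 primitive elements

F_q^* is cyclic of order q - 1 = 99252846. A cyclic group of order m has exactly φ(m) generators. Here m = 99252846 = 2 · 3^2 · 7 · 11 · 19 · 3769, so the number of primitive elements is φ(99252846) = 24416640.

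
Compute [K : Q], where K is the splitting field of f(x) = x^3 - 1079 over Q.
[K : Q] = 6

The roots of x^3 - 1079 are ∛1079, ω∛1079, ω^2∛1079 where ω = e^(2πi/3) is a primitive cube root of unity, so K = Q(∛1079, ω). Now [Q(∛1079):Q] = 3 (since 1079 is not a perfect cube, x^3 - 1079 is irreducible) and [Q(ω):Q] = 2. Both 2 and 3 divide [K:Q], and [K:Q] ≤ 3·2 = 6, so [K:Q] = 6. (Equivalently: Q(∛1079) ⊂ R but ω ∉ R, so [K : Q(∛1079)] = 2.)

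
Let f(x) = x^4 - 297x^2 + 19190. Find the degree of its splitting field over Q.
[K : Q] = 4

Solving the quadratic in x^2: x^2 = (297 ± √(297^2 - 4·19190))/2 = (297 ± √11449)/2 = (297 ± 107)/2, giving x^2 = 95 or x^2 = 202. So f(x) = (x^2 - 95)(x^2 - 202) and the roots of f are ±√95, ±√202. Hence the splitting field is K = Q(√95, √202). Since 95 and 202 are distinct squarefree integers > 1, their product 19190 is not a perfect square, so √202 ∉ Q(√95). By the tower law [K:Q] = [Q(√95,√202):Q(√95)] · [Q(√95):Q] = 2 · 2 = 4.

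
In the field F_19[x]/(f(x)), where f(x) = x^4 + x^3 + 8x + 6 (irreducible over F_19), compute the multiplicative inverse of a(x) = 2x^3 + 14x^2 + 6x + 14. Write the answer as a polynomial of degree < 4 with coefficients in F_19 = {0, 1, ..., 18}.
a(x)^(-1) ≡ x^3 + 11x^2 + 12 (mod f(x))

Since f is irreducible over F_19, F_19[x]/(f) is a field and a(x) ≠ 0 has an inverse. Apply the extended Euclidean algorithm to f(x) and a(x) in F_19[x]: f(x) = (10x + 16)·a(x) + (x^2 + 10);  a(x) = (2x + 14)·(x^2 + 10) + (5x + 7);  (x^2 + 10) = (4x + 2)·(5x + 7) + (15). The last nonzero remainder is the constant 15 = gcd(f, a) in F_19. Back-substituting through the division chain expresses 15 = s(x)·a(x) + t(x)·f(x) with s(x) ≡ 15x^3 + 13x^2 + 9 (mod f), so (15x^3 + 13x^2 + 9)·a(x) ≡ 15 (mod f). Multiplying by 15^(-1) ≡ 14 in F_19 gives a(x)^(-1) ≡ 14·(15x^3 + 13x^2 + 9) ≡ x^3 + 11x^2 + 12 (mod f). Check: (2x^3 + 14x^2 + 6x + 14)·(x^3 + 11x^2 + 12) = 2x^6 + 17x^5 + 8x^4 + 9x^3 + 18x^2 + 15x + 16 ≡ 1 (mod x^4 + x^3 + 8x + 6).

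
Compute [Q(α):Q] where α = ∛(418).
[Q(α):Q] = 3

The minimal polynomial of α is x^3 - 418, irreducible over Q since 418 is not a perfect cube (so x^3 - 418 has no rational root). Hence [Q(α):Q] = deg(m_α) = 3.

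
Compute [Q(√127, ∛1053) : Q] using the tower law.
[Q(√127, ∛1053) : Q] = 6

Let L = Q(√127, ∛1053). Since Q(√127) ⊂ L and [Q(√127):Q] = 2, the tower law gives 2 | [L:Q]. Likewise Q(∛1053) ⊂ L with [Q(∛1053):Q] = 3 (because 1053 is not a perfect cube), so 3 | [L:Q]. As gcd(2,3) = 1, [L:Q] is divisible by 6. Conversely L is generated over Q by √127 and ∛1053, so [L:Q] ≤ 2·3 = 6. Therefore [Q(√127, ∛1053) : Q] = 6.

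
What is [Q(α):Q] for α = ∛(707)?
[Q(α):Q] = 3

The minimal polynomial of α is x^3 - 707, irreducible over Q since 707 is not a perfect cube (so x^3 - 707 has no rational root). Hence [Q(α):Q] = deg(m_α) = 3.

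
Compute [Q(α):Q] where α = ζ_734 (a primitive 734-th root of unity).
[Q(α):Q] = 366

The minimal polynomial of ζ_734 over Q is the 734-th cyclotomic polynomial Φ_734(x), which is irreducible over Q and has degree φ(734) = 366. Hence [Q(α):Q] = φ(734) = 366.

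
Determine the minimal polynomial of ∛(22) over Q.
m_α(x) = x^3 - 22

α satisfies α^3 = 22, so x^3 - 22 annihilates α. By the rational root test, a rational root p/q (in lowest terms) of x^3 - 22 would satisfy p^3 = 22 q^3, forcing q = 1 and p^3 = 22; but 22 is not a perfect cube, contradiction. A monic cubic over Q with no rational root is irreducible (any nontrivial factorization would include a linear factor). Hence x^3 - 22 is the minimal polynomial of α, and in particular [Q(α):Q] = 3.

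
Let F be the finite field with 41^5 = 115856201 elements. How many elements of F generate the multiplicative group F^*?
There are φ(115856200) = 46342400 primitive elements

F_q^* is cyclic of order q - 1 = 115856200. A cyclic group of order m has exactly φ(m) generators. Here m = 115856200 = 2^3 · 5^2 · 579281, so the number of primitive elements is φ(115856200) = 46342400.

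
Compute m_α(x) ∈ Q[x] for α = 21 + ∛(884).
m_α(x) = x^3 - 63x^2 + 1323x - 10145

Set β = α - 21 = ∛(884), so β^3 = 884. Then (α - 21)^3 - 884 = 0, i.e. α is a root of g(x) = (x - 21)^3 - 884 = x^3 - 63x^2 + 1323x - 10145. Since g(x) = h(x - 21) where h(x) = x^3 - 884, and h is irreducible over Q (because 884 is not a perfect cube, so h has no rational root, and a monic cubic with no rational root is irreducible), g is also irreducible (irreducibility is preserved under the substitution x → x - 21). Hence m_α(x) = x^3 - 63x^2 + 1323x - 10145.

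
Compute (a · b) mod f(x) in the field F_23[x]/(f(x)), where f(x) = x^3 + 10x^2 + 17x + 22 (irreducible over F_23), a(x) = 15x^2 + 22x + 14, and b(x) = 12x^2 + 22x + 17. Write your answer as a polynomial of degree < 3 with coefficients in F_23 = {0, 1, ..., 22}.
a · b ≡ 17x^2 + 20x + 21 (mod f(x))

Multiply in F_23[x]: a(x)·b(x) = (15x^2 + 22x + 14)·(12x^2 + 22x + 17) = 19x^4 + 19x^3 + 10x^2 + 15x + 8. This has degree ≥ 3, so divide by f(x) over F_23: 19x^4 + 19x^3 + 10x^2 + 15x + 8 = (19x + 13)·(x^3 + 10x^2 + 17x + 22) + (17x^2 + 20x + 21). Hence a·b ≡ 17x^2 + 20x + 21 (mod f). (F_23[x]/(f) is a field with 23^3 = 12167 elements since f is irreducible of degree 3.)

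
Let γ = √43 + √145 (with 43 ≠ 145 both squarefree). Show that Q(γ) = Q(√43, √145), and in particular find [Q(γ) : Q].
[Q(γ) : Q] = 4 (equivalently, Q(γ) = Q(√43, √145))

Obviously Q(γ) ⊆ Q(√43, √145), and [Q(√43, √145):Q] = 4 (since 43, 145 are distinct squarefree integers > 1 with 6235 not a perfect square). To show equality we compute the minimal polynomial of γ. From γ = √43 + √145: γ^2 = 43 + 2√(6235) + 145 = 188 + 2√(6235), so γ^2 - 188 = 2√(6235); squaring, (γ^2 - 188)^2 = 4·6235, i.e. γ^4 - 376γ^2 + 35344 - 24940 = 0, i.e. γ^4 - 376γ^2 + 10404 = 0. So γ is a root of x^4 - 376x^2 + 10404. This polynomial is irreducible over Q: it has no rational root (each ±√43 ± √145 is irrational), and any factorization into two quadratics over Q would force √(6235) ∈ Q (pairing opposite roots) or √43, √145 ∈ Q (other pairings), all impossible. Hence [Q(γ):Q] = 4 = [Q(√43, √145):Q], so Q(γ) = Q(√43, √145).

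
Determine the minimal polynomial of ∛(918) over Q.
m_α(x) = x^3 - 918

α satisfies α^3 = 918, so x^3 - 918 annihilates α. By the rational root test, a rational root p/q (in lowest terms) of x^3 - 918 would satisfy p^3 = 918 q^3, forcing q = 1 and p^3 = 918; but 918 is not a perfect cube, contradiction. A monic cubic over Q with no rational root is irreducible (any nontrivial factorization would include a linear factor). Hence x^3 - 918 is the minimal polynomial of α, and in particular [Q(α):Q] = 3.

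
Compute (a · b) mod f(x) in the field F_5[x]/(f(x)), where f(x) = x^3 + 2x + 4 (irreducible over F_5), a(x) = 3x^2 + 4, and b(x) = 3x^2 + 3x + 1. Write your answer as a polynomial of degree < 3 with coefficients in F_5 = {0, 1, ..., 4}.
a · b ≡ 2x^2 + 3x + 3 (mod f(x))

Multiply in F_5[x]: a(x)·b(x) = (3x^2 + 4)·(3x^2 + 3x + 1) = 4x^4 + 4x^3 + 2x + 4. This has degree ≥ 3, so divide by f(x) over F_5: 4x^4 + 4x^3 + 2x + 4 = (4x + 4)·(x^3 + 2x + 4) + (2x^2 + 3x + 3). Hence a·b ≡ 2x^2 + 3x + 3 (mod f). (F_5[x]/(f) is a field with 5^3 = 125 elements since f is irreducible of degree 3.)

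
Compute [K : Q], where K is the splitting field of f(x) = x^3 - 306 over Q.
[K : Q] = 6

The roots of x^3 - 306 are ∛306, ω∛306, ω^2∛306 where ω = e^(2πi/3) is a primitive cube root of unity, so K = Q(∛306, ω). Now [Q(∛306):Q] = 3 (since 306 is not a perfect cube, x^3 - 306 is irreducible) and [Q(ω):Q] = 2. Both 2 and 3 divide [K:Q], and [K:Q] ≤ 3·2 = 6, so [K:Q] = 6. (Equivalently: Q(∛306) ⊂ R but ω ∉ R, so [K : Q(∛306)] = 2.)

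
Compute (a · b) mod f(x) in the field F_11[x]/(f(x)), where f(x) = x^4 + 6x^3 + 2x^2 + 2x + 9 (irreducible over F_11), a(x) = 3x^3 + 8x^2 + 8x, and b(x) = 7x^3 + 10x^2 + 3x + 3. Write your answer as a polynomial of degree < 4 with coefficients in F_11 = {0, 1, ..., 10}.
a · b ≡ 7x^3 + x^2 + 6x + 4 (mod f(x))

Multiply in F_11[x]: a(x)·b(x) = (3x^3 + 8x^2 + 8x)·(7x^3 + 10x^2 + 3x + 3) = 10x^6 + 9x^5 + 2x^4 + 3x^3 + 4x^2 + 2x. This has degree ≥ 4, so divide by f(x) over F_11: 10x^6 + 9x^5 + 2x^4 + 3x^3 + 4x^2 + 2x = (10x^2 + 4x + 2)·(x^4 + 6x^3 + 2x^2 + 2x + 9) + (7x^3 + x^2 + 6x + 4). Hence a·b ≡ 7x^3 + x^2 + 6x + 4 (mod f). (F_11[x]/(f) is a field with 11^4 = 14641 elements since f is irreducible of degree 4.)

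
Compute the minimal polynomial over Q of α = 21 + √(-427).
m_α(x) = x^2 - 42x + 868

From α - 21 = √(-427), squaring gives (α - 21)^2 = -427, i.e. α^2 - 42α + 441 = -427, so α^2 - 42α + 868 = 0. The discriminant of x^2 - 42x + 868 is (-42)^2 - 4·(868) = 1764 - 3472 = -1708, and 4·(-427) is not a perfect square in Q since -427 is squarefree and ≠ 1. Hence x^2 - 42x + 868 is irreducible over Q and is the minimal polynomial of α.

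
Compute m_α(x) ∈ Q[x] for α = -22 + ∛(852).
m_α(x) = x^3 + 66x^2 + 1452x + 9796

Set β = α + 22 = ∛(852), so β^3 = 852. Then (α + 22)^3 - 852 = 0, i.e. α is a root of g(x) = (x + 22)^3 - 852 = x^3 + 66x^2 + 1452x + 9796. Since g(x) = h(x + 22) where h(x) = x^3 - 852, and h is irreducible over Q (because 852 is not a perfect cube, so h has no rational root, and a monic cubic with no rational root is irreducible), g is also irreducible (irreducibility is preserved under the substitution x → x + 22). Hence m_α(x) = x^3 + 66x^2 + 1452x + 9796.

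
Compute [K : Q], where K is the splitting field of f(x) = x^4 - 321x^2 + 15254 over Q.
[K : Q] = 4

Solving the quadratic in x^2: x^2 = (321 ± √(321^2 - 4·15254))/2 = (321 ± √42025)/2 = (321 ± 205)/2, giving x^2 = 263 or x^2 = 58. So f(x) = (x^2 - 263)(x^2 - 58) and the roots of f are ±√263, ±√58. Hence the splitting field is K = Q(√263, √58). Since 263 and 58 are distinct squarefree integers > 1, their product 15254 is not a perfect square, so √58 ∉ Q(√263). By the tower law [K:Q] = [Q(√263,√58):Q(√263)] · [Q(√263):Q] = 2 · 2 = 4.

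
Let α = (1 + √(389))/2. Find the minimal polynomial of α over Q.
m_α(x) = x^2 - x - 97

From 2α - 1 = √(389), squaring gives (2α - 1)^2 = 389, i.e. 4α^2 - 4α + 1 = 389, so α^2 - α + (1 - 389)/4 = 0. Since 389 ≡ 1 (mod 4), (1 - 389)/4 = -97 ∈ Z. The polynomial x^2 - x - 97 has discriminant 1 - 4·(-97) = 389, which is not a perfect square in Q (d = 389 is squarefree and ≠ 1), so x^2 - x - 97 is irreducible over Q. It is the minimal polynomial of α.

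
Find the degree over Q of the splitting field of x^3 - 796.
[K : Q] = 6

The roots of x^3 - 796 are ∛796, ω∛796, ω^2∛796 where ω = e^(2πi/3) is a primitive cube root of unity, so K = Q(∛796, ω). Now [Q(∛796):Q] = 3 (since 796 is not a perfect cube, x^3 - 796 is irreducible) and [Q(ω):Q] = 2. Both 2 and 3 divide [K:Q], and [K:Q] ≤ 3·2 = 6, so [K:Q] = 6. (Equivalently: Q(∛796) ⊂ R but ω ∉ R, so [K : Q(∛796)] = 2.)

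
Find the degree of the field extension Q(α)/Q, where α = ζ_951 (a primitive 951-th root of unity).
[Q(α):Q] = 632

The minimal polynomial of ζ_951 over Q is the 951-th cyclotomic polynomial Φ_951(x), which is irreducible over Q and has degree φ(951) = 632. Hence [Q(α):Q] = φ(951) = 632.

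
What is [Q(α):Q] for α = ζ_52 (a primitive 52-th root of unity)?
[Q(α):Q] = 24

The minimal polynomial of ζ_52 over Q is the 52-th cyclotomic polynomial Φ_52(x), which is irreducible over Q and has degree φ(52) = 24. Hence [Q(α):Q] = φ(52) = 24.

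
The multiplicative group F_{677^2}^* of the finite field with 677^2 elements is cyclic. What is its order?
|F_{677^2}^*| = 458328

F_{677^2} has 677^2 = 458329 elements; its multiplicative group consists of all nonzero elements, so |F_{677^2}^*| = 458329 - 1 = 458328. (It is cyclic since any finite subgroup of the multiplicative group of a field is cyclic.)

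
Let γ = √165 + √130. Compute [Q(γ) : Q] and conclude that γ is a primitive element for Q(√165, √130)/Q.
[Q(γ) : Q] = 4 (equivalently, Q(γ) = Q(√165, √130))

Obviously Q(γ) ⊆ Q(√165, √130), and [Q(√165, √130):Q] = 4 (since 165, 130 are distinct squarefree integers > 1 with 21450 not a perfect square). To show equality we compute the minimal polynomial of γ. From γ = √165 + √130: γ^2 = 165 + 2√(21450) + 130 = 295 + 2√(21450), so γ^2 - 295 = 2√(21450); squaring, (γ^2 - 295)^2 = 4·21450, i.e. γ^4 - 590γ^2 + 87025 - 85800 = 0, i.e. γ^4 - 590γ^2 + 1225 = 0. So γ is a root of x^4 - 590x^2 + 1225. This polynomial is irreducible over Q: it has no rational root (each ±√165 ± √130 is irrational), and any factorization into two quadratics over Q would force √(21450) ∈ Q (pairing opposite roots) or √165, √130 ∈ Q (other pairings), all impossible. Hence [Q(γ):Q] = 4 = [Q(√165, √130):Q], so Q(γ) = Q(√165, √130).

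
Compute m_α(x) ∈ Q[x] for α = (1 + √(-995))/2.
m_α(x) = x^2 - x + 249

From 2α - 1 = √(-995), squaring gives (2α - 1)^2 = -995, i.e. 4α^2 - 4α + 1 = -995, so α^2 - α + (1 + 995)/4 = 0. Since -995 ≡ 1 (mod 4), (1 + 995)/4 = 249 ∈ Z. The polynomial x^2 - x + 249 has discriminant 1 - 4·(249) = -995, which is not a perfect square in Q (d = -995 is squarefree and ≠ 1), so x^2 - x + 249 is irreducible over Q. It is the minimal polynomial of α.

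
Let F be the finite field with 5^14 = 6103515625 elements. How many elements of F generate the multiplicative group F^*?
There are φ(6103515624) = 1959874560 primitive elements

F_q^* is cyclic of order q - 1 = 6103515624. A cyclic group of order m has exactly φ(m) generators. Here m = 6103515624 = 2^3 · 3 · 29 · 449 · 19531, so the number of primitive elements is φ(6103515624) = 1959874560.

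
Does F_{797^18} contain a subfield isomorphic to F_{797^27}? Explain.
No: F_{797^27} is not a subfield of F_{797^18}

F_{p^m} embeds in F_{p^n} iff m | n. Here 27 ∤ 18 (since 18 = 0·27 + 18 with remainder 18 ≠ 0), so F_{797^27} is not a subfield of F_{797^18}. Equivalently: if it were, the tower law would give 27 = [F_{797^27}:F_797] dividing [F_{797^18}:F_797] = 18, contradiction.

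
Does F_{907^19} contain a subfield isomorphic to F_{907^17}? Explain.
No: F_{907^17} is not a subfield of F_{907^19}

F_{p^m} embeds in F_{p^n} iff m | n. Here 17 ∤ 19 (since 19 = 1·17 + 2 with remainder 2 ≠ 0), so F_{907^17} is not a subfield of F_{907^19}. Equivalently: if it were, the tower law would give 17 = [F_{907^17}:F_907] dividing [F_{907^19}:F_907] = 19, contradiction.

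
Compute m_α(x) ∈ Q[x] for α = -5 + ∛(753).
m_α(x) = x^3 + 15x^2 + 75x - 628

Set β = α + 5 = ∛(753), so β^3 = 753. Then (α + 5)^3 - 753 = 0, i.e. α is a root of g(x) = (x + 5)^3 - 753 = x^3 + 15x^2 + 75x - 628. Since g(x) = h(x + 5) where h(x) = x^3 - 753, and h is irreducible over Q (because 753 is not a perfect cube, so h has no rational root, and a monic cubic with no rational root is irreducible), g is also irreducible (irreducibility is preserved under the substitution x → x + 5). Hence m_α(x) = x^3 + 15x^2 + 75x - 628.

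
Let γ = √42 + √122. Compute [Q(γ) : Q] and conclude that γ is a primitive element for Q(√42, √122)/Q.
[Q(γ) : Q] = 4 (equivalently, Q(γ) = Q(√42, √122))

Obviously Q(γ) ⊆ Q(√42, √122), and [Q(√42, √122):Q] = 4 (since 42, 122 are distinct squarefree integers > 1 with 5124 not a perfect square). To show equality we compute the minimal polynomial of γ. From γ = √42 + √122: γ^2 = 42 + 2√(5124) + 122 = 164 + 2√(5124), so γ^2 - 164 = 2√(5124); squaring, (γ^2 - 164)^2 = 4·5124, i.e. γ^4 - 328γ^2 + 26896 - 20496 = 0, i.e. γ^4 - 328γ^2 + 6400 = 0. So γ is a root of x^4 - 328x^2 + 6400. This polynomial is irreducible over Q: it has no rational root (each ±√42 ± √122 is irrational), and any factorization into two quadratics over Q would force √(5124) ∈ Q (pairing opposite roots) or √42, √122 ∈ Q (other pairings), all impossible. Hence [Q(γ):Q] = 4 = [Q(√42, √122):Q], so Q(γ) = Q(√42, √122).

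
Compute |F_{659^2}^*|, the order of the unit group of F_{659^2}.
|F_{659^2}^*| = 434280

F_{659^2} has 659^2 = 434281 elements; its multiplicative group consists of all nonzero elements, so |F_{659^2}^*| = 434281 - 1 = 434280. (It is cyclic since any finite subgroup of the multiplicative group of a field is cyclic.)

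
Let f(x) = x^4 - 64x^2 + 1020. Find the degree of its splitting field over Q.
[K : Q] = 4

Solving the quadratic in x^2: x^2 = (64 ± √(64^2 - 4·1020))/2 = (64 ± √16)/2 = (64 ± 4)/2, giving x^2 = 30 or x^2 = 34. So f(x) = (x^2 - 30)(x^2 - 34) and the roots of f are ±√30, ±√34. Hence the splitting field is K = Q(√30, √34). Since 30 and 34 are distinct squarefree integers > 1, their product 1020 is not a perfect square, so √34 ∉ Q(√30). By the tower law [K:Q] = [Q(√30,√34):Q(√30)] · [Q(√30):Q] = 2 · 2 = 4.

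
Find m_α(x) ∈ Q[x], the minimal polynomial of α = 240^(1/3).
m_α(x) = x^3 - 240

α satisfies α^3 = 240, so x^3 - 240 annihilates α. By the rational root test, a rational root p/q (in lowest terms) of x^3 - 240 would satisfy p^3 = 240 q^3, forcing q = 1 and p^3 = 240; but 240 is not a perfect cube, contradiction. A monic cubic over Q with no rational root is irreducible (any nontrivial factorization would include a linear factor). Hence x^3 - 240 is the minimal polynomial of α, and in particular [Q(α):Q] = 3.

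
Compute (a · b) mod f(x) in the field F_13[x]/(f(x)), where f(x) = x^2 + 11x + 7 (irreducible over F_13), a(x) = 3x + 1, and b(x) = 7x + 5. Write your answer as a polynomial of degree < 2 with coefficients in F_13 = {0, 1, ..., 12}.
a · b ≡ 12x + 1 (mod f(x))

Multiply in F_13[x]: a(x)·b(x) = (3x + 1)·(7x + 5) = 8x^2 + 9x + 5. This has degree ≥ 2, so divide by f(x) over F_13: 8x^2 + 9x + 5 = (8)·(x^2 + 11x + 7) + (12x + 1). Hence a·b ≡ 12x + 1 (mod f). (F_13[x]/(f) is a field with 13^2 = 169 elements since f is irreducible of degree 2.)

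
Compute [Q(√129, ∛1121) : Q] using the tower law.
[Q(√129, ∛1121) : Q] = 6

Let L = Q(√129, ∛1121). Since Q(√129) ⊂ L and [Q(√129):Q] = 2, the tower law gives 2 | [L:Q]. Likewise Q(∛1121) ⊂ L with [Q(∛1121):Q] = 3 (because 1121 is not a perfect cube), so 3 | [L:Q]. As gcd(2,3) = 1, [L:Q] is divisible by 6. Conversely L is generated over Q by √129 and ∛1121, so [L:Q] ≤ 2·3 = 6. Therefore [Q(√129, ∛1121) : Q] = 6.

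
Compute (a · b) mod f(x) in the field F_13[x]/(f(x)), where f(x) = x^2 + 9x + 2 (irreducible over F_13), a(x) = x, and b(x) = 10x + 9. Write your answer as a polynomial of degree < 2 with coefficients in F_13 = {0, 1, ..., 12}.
a · b ≡ 10x + 6 (mod f(x))

Multiply in F_13[x]: a(x)·b(x) = (x)·(10x + 9) = 10x^2 + 9x. This has degree ≥ 2, so divide by f(x) over F_13: 10x^2 + 9x = (10)·(x^2 + 9x + 2) + (10x + 6). Hence a·b ≡ 10x + 6 (mod f). (F_13[x]/(f) is a field with 13^2 = 169 elements since f is irreducible of degree 2.)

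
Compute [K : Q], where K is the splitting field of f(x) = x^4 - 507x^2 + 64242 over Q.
[K : Q] = 4

Solving the quadratic in x^2: x^2 = (507 ± √(507^2 - 4·64242))/2 = (507 ± √81)/2 = (507 ± 9)/2, giving x^2 = 258 or x^2 = 249. So f(x) = (x^2 - 258)(x^2 - 249) and the roots of f are ±√258, ±√249. Hence the splitting field is K = Q(√258, √249). Since 258 and 249 are distinct squarefree integers > 1, their product 64242 is not a perfect square, so √249 ∉ Q(√258). By the tower law [K:Q] = [Q(√258,√249):Q(√258)] · [Q(√258):Q] = 2 · 2 = 4.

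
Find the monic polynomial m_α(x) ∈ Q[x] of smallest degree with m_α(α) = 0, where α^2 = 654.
m_α(x) = x^2 - 654

α satisfies α^2 - 654 = 0, so x^2 - 654 annihilates α. Since d = 654 is squarefree and ≠ 1, it is not a perfect square in Q, so x^2 - 654 has no rational root and is therefore irreducible over Q (a degree-2 polynomial over a field is irreducible iff it has no root). Hence m_α(x) = x^2 - 654.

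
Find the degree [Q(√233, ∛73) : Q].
[Q(√233, ∛73) : Q] = 6

Let L = Q(√233, ∛73). Since Q(√233) ⊂ L and [Q(√233):Q] = 2, the tower law gives 2 | [L:Q]. Likewise Q(∛73) ⊂ L with [Q(∛73):Q] = 3 (because 73 is not a perfect cube), so 3 | [L:Q]. As gcd(2,3) = 1, [L:Q] is divisible by 6. Conversely L is generated over Q by √233 and ∛73, so [L:Q] ≤ 2·3 = 6. Therefore [Q(√233, ∛73) : Q] = 6.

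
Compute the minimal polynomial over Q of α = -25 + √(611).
m_α(x) = x^2 + 50x + 14

From α + 25 = √(611), squaring gives (α + 25)^2 = 611, i.e. α^2 + 50α + 625 = 611, so α^2 + 50α + 14 = 0. The discriminant of x^2 + 50x + 14 is (50)^2 - 4·(14) = 2500 - 56 = 2444, and 4·(611) is not a perfect square in Q since 611 is squarefree and ≠ 1. Hence x^2 + 50x + 14 is irreducible over Q and is the minimal polynomial of α.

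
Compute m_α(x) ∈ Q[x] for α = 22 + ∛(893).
m_α(x) = x^3 - 66x^2 + 1452x - 11541

Set β = α - 22 = ∛(893), so β^3 = 893. Then (α - 22)^3 - 893 = 0, i.e. α is a root of g(x) = (x - 22)^3 - 893 = x^3 - 66x^2 + 1452x - 11541. Since g(x) = h(x - 22) where h(x) = x^3 - 893, and h is irreducible over Q (because 893 is not a perfect cube, so h has no rational root, and a monic cubic with no rational root is irreducible), g is also irreducible (irreducibility is preserved under the substitution x → x - 22). Hence m_α(x) = x^3 - 66x^2 + 1452x - 11541.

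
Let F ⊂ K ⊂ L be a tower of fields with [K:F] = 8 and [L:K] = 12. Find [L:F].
[L:F] = 96

The tower law says that for any tower of field extensions F ⊂ K ⊂ L with finite degrees, [L:F] = [L:K] · [K:F]. Here this gives [L:F] = 12 · 8 = 96.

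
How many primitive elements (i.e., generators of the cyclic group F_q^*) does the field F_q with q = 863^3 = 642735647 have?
There are φ(642735646) = 274800960 primitive elements

F_q^* is cyclic of order q - 1 = 642735646. A cyclic group of order m has exactly φ(m) generators. Here m = 642735646 = 2 · 7^2 · 431 · 15217, so the number of primitive elements is φ(642735646) = 274800960.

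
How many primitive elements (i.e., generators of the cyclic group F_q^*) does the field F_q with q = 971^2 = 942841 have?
There are φ(942840) = 248832 primitive elements

F_q^* is cyclic of order q - 1 = 942840. A cyclic group of order m has exactly φ(m) generators. Here m = 942840 = 2^3 · 3^5 · 5 · 97, so the number of primitive elements is φ(942840) = 248832.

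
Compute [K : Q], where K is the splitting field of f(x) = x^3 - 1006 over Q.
[K : Q] = 6

The roots of x^3 - 1006 are ∛1006, ω∛1006, ω^2∛1006 where ω = e^(2πi/3) is a primitive cube root of unity, so K = Q(∛1006, ω). Now [Q(∛1006):Q] = 3 (since 1006 is not a perfect cube, x^3 - 1006 is irreducible) and [Q(ω):Q] = 2. Both 2 and 3 divide [K:Q], and [K:Q] ≤ 3·2 = 6, so [K:Q] = 6. (Equivalently: Q(∛1006) ⊂ R but ω ∉ R, so [K : Q(∛1006)] = 2.)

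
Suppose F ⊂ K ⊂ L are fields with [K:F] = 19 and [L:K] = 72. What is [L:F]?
[L:F] = 1368

The tower law says that for any tower of field extensions F ⊂ K ⊂ L with finite degrees, [L:F] = [L:K] · [K:F]. Here this gives [L:F] = 72 · 19 = 1368.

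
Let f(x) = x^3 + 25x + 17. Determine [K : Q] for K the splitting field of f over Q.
[K : Q] = 6

By the rational root test, any rational root of the monic integer polynomial f(x) = x^3 + 25x + 17 must be an integer dividing the constant term 17, i.e. one of ±{1, 17}. Evaluating: f(1) = 43, f(-1) = -9, f(17) = 5355, f(-17) = -5321; none is 0, so f has no rational root and is therefore irreducible over Q (a cubic with no linear factor over a field is irreducible). For an irreducible cubic, the Galois group is A_3 or S_3 according as the discriminant disc(f) = -4a^3 - 27b^2 = -4·(25)^3 - 27·(17)^2 = -70303 is or is not a square in Q. Here disc(f) = -70303 is not a perfect square in Q, so the Galois group of f over Q is not contained in A_3 and must be all of S_3. The splitting field has degree |S_3| = 6 over Q, so [K : Q] = 6.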